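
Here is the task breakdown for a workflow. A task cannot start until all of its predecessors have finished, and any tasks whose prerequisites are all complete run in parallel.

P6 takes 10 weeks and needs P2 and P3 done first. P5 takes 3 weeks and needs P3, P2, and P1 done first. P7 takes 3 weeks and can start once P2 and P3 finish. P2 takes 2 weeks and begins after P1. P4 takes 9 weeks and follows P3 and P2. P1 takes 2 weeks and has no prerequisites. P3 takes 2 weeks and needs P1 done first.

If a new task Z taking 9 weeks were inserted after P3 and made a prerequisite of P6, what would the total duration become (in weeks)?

Originally the plan takes 14 weeks.
With Z inserted, P6 now waits for max(P2, P3, Z).
New critical path: P1→P3→Z→P6 = 2+2+9+10 = 23 ⇒ 23 weeks.

23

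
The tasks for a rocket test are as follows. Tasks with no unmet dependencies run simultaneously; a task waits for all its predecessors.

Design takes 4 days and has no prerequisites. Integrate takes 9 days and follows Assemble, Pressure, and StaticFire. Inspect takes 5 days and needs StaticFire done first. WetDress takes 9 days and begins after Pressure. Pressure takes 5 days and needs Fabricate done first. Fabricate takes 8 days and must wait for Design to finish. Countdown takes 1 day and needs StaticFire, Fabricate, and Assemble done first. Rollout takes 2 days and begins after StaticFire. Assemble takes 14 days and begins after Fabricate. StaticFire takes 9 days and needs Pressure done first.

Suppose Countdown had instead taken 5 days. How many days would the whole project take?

Baseline: Design→Fabricate→Assemble→Integrate = 4+8+14+9 = 35 → 35 days.
The longest path through Countdown is only 27 days, so Countdown has float 8.
That remains the longest chain; total 35 days.

35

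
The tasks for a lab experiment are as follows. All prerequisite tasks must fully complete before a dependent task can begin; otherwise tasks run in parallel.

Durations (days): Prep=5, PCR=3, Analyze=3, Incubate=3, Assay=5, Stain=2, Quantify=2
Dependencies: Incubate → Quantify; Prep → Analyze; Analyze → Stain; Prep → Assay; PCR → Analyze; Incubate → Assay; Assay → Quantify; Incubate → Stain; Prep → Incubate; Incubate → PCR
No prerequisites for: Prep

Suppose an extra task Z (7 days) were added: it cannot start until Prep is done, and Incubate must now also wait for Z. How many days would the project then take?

Originally the project takes 16 days.
With Z inserted, Incubate now waits for max(Prep, Z).
New critical path: Prep→Z→Incubate→PCR→Analyze→Stain = 5+7+3+3+3+2 = 23 ⇒ 23 days.

23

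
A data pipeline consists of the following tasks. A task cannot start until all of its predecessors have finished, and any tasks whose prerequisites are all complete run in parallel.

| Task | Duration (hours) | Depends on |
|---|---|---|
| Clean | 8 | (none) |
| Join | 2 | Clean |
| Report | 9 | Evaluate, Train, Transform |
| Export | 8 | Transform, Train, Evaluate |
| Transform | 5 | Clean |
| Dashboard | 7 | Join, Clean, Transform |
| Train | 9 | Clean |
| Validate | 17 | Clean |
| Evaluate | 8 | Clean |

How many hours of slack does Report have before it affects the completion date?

0

The longest chain is Clean→Train→Report = 8+9+9 = 26; overall finish 26 hours.
Report finishes as early as 26 and must finish by 26.
Float = 26 − 26 = 0.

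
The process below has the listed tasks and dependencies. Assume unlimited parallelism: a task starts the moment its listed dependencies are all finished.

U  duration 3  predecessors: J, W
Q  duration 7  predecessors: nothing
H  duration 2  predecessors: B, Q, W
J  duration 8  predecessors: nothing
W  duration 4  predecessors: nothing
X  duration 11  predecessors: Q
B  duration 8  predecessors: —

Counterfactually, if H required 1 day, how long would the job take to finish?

18

As given, the longest chain is Q→X = 7+11 = 18, so the finish is 18 days.
The longest path through H is only 10 days, so H has float 8.
That remains the longest chain; total 18 days.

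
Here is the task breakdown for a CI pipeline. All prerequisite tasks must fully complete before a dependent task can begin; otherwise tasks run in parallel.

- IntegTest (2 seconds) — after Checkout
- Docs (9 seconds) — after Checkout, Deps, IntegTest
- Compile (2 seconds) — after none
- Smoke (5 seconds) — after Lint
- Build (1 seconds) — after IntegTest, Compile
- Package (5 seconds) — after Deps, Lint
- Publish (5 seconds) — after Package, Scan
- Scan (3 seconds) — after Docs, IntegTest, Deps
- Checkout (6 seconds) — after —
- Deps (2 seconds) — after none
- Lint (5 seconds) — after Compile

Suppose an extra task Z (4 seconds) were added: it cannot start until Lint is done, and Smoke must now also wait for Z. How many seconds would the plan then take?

25

Originally the plan takes 25 seconds.
With Z inserted, Smoke now waits for max(Lint, Z).
New critical path: Checkout→IntegTest→Docs→Scan→Publish = 6+2+9+3+5 = 25 ⇒ 25 seconds.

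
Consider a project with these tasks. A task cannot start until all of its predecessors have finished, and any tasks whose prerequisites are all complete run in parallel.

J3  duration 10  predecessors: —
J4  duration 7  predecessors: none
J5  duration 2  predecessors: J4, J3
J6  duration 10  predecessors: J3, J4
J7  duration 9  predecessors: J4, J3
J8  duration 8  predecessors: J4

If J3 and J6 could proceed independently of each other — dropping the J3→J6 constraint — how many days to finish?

19

Original critical path: J3→J6 = 10+10 = 20 ⇒ 20 days.
Without J3→J6, J6's earliest start moves from 10 to 7.
New critical path: J3→J7 = 10+9 = 19 ⇒ 19 days.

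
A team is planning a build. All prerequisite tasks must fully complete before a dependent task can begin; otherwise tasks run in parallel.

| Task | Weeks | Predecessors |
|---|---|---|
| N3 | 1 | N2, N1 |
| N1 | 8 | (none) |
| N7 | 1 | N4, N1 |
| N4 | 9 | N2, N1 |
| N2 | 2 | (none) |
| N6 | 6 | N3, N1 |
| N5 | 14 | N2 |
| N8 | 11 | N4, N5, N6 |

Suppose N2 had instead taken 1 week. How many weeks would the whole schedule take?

28

The binding path is N1→N4→N8 = 8+9+11 = 28; finish at 28 weeks.
N2 has 1 week of float (longest path through it is 27).
No other chain overtakes it, so the finish is 28 weeks.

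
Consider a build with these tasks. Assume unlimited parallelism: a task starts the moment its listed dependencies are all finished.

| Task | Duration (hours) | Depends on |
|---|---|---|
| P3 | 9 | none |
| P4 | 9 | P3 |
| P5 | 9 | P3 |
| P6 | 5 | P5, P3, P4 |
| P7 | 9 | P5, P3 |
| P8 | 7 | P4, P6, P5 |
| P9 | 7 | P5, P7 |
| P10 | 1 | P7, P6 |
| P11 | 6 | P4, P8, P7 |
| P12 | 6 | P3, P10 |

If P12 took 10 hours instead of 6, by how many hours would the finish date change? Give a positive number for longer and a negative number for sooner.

Critical path before the change: P3→P4→P6→P8→P11 = 9+9+5+7+6 = 36 giving 36 hours.
P12 has 2 hours of float (longest path through it is 34).
New critical path: P3→P5→P7→P10→P12 = 9+9+9+1+10 = 38 ⇒ 38 hours.
Change in finish: 38 − 36 = +2 hours.

2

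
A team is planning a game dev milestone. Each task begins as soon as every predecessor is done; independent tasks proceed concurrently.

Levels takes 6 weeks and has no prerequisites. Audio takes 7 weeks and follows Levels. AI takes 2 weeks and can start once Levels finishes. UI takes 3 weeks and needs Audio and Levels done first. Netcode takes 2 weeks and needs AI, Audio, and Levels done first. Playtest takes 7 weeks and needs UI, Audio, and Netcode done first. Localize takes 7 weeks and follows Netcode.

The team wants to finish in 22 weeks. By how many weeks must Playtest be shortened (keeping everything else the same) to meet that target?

Current finish: 23 weeks; target: 22.
Playtest is on every critical path, so each week cut from Playtest cuts the finish by one (this holds down to a finish of 22).
Need 23 − 22 = 1 week off Playtest → Playtest becomes 6 weeks, finish becomes 22.

1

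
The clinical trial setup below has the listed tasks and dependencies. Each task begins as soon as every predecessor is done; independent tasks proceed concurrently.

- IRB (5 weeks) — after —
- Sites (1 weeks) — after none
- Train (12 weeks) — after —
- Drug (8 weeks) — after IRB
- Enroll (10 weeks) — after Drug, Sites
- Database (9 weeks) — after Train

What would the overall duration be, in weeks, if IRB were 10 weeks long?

Actual critical path: IRB→Drug→Enroll = 5+8+10 = 23 ⇒ 23 weeks.
IRB lies on that path, so at 10 weeks the path becomes 28 weeks.
That remains the longest chain; total 28 weeks.

28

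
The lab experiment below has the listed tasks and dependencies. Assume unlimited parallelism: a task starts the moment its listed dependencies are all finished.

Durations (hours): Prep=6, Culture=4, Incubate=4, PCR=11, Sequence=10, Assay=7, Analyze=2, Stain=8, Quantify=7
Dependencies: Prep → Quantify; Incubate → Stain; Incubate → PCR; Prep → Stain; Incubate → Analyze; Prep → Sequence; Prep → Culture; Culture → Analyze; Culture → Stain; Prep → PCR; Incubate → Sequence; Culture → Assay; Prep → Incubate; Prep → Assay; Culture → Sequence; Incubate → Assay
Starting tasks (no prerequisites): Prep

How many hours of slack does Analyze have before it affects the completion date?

Critical path: Prep→Incubate→PCR = 6+4+11 = 21, so the finish is 21 hours.
Longest path through Analyze: 12 hours (earliest finish 12, latest finish 21).
Float = 21 − 12 = 9.

9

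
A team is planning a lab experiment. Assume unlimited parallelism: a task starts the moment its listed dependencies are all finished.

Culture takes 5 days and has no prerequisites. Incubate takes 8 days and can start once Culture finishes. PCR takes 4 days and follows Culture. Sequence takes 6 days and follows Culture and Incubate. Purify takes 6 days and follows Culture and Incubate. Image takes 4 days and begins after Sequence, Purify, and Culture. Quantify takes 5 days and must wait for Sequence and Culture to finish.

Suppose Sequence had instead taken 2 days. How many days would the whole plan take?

23

Critical path before the change: Culture→Incubate→Sequence→Quantify = 5+8+6+5 = 24 giving 24 days.
Since Sequence is critical, the -4 change carries straight to that chain (now 20 days).
The binding chain switches to Culture→Incubate→Purify→Image = 5+8+6+4 = 23; finish 23 days.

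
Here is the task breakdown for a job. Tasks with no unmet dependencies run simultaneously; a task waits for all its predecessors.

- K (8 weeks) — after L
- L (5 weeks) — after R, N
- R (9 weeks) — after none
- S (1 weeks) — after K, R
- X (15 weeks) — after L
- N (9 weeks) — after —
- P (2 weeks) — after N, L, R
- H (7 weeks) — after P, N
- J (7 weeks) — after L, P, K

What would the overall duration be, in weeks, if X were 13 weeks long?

29

As given, the longest chain is R→L→X = 9+5+15 = 29, so the finish is 29 weeks.
Since X is critical, the -2 change carries straight to that chain (now 27 weeks).
Now R→L→K→J = 9+5+8+7 = 29 is longest, so the finish becomes 29 weeks.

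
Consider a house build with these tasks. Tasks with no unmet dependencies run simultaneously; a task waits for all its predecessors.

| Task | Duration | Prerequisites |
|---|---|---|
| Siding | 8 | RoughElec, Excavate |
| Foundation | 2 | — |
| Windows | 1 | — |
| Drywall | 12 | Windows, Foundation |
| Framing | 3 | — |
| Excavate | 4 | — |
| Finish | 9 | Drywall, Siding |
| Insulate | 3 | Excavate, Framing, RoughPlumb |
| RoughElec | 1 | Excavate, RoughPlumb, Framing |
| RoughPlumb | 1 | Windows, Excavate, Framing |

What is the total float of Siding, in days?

0

The longest chain is Excavate→RoughPlumb→RoughElec→Siding→Finish = 4+1+1+8+9 = 23; overall finish 23 days.
Longest path through Siding: 23 days (earliest finish 14, latest finish 14).
Slack of Siding = 6 − 6 = 0 days.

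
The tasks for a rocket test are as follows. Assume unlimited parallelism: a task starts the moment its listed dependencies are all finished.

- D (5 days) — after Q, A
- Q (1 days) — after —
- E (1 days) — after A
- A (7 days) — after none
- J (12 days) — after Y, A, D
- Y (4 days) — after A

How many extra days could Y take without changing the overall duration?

1

A→D→J = 7+5+12 = 24 sets the makespan at 24 days.
The longest chain containing Y totals 23 days.
Float = 24 − 23 = 1.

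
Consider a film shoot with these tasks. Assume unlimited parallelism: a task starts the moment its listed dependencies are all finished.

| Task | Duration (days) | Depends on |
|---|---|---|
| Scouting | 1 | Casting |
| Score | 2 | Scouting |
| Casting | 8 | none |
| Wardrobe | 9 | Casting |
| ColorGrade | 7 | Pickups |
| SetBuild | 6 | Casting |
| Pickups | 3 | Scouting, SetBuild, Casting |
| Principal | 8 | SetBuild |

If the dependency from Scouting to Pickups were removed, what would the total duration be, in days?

Original critical path: Casting→SetBuild→Pickups→ColorGrade = 8+6+3+7 = 24 ⇒ 24 days.
Dropping Scouting→Pickups doesn't change Pickups's earliest start (14); another predecessor still binds.
After: Casting→SetBuild→Pickups→ColorGrade = 8+6+3+7 = 24 → 24 days.

24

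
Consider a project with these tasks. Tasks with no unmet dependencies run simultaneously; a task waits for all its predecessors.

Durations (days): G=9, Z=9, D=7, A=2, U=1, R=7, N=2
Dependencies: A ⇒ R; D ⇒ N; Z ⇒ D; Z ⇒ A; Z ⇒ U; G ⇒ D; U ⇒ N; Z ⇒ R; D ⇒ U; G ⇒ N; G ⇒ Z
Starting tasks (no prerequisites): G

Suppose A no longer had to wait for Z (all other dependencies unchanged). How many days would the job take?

Original critical path: G→Z→D→U→N = 9+9+7+1+2 = 28 ⇒ 28 days.
Without Z→A, A's earliest start moves from 18 to 0.
New critical path: G→Z→D→U→N = 9+9+7+1+2 = 28 ⇒ 28 days.

28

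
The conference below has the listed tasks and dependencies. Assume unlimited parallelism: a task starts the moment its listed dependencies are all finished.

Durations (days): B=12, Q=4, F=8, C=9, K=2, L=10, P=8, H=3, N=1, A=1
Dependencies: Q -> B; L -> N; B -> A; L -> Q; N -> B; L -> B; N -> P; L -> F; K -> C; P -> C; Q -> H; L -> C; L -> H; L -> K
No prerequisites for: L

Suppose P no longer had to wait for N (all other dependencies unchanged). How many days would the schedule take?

27

With the dependency in place, L→N→P→C = 10+1+8+9 = 28 sets the finish at 28 days.
Without N→P, P's earliest start moves from 11 to 0.
New critical path: L→Q→B→A = 10+4+12+1 = 27 ⇒ 27 days.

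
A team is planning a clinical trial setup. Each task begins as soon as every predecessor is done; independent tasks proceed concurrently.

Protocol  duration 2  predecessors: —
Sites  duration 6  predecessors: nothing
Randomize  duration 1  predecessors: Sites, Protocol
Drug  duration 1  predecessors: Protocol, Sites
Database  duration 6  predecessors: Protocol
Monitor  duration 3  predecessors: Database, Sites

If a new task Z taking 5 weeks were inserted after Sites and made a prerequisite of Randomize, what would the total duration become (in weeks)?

12

Originally the project takes 11 weeks.
With Z inserted, Randomize now waits for max(Sites, Protocol, Z).
New critical path: Sites→Z→Randomize = 6+5+1 = 12 ⇒ 12 weeks.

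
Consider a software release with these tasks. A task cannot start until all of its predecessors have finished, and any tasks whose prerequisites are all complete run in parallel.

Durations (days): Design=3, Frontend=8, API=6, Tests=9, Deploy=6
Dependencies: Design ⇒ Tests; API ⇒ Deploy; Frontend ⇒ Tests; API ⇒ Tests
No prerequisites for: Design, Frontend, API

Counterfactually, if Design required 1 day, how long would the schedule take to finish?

Critical path before the change: Frontend→Tests = 8+9 = 17 giving 17 days.
The longest path through Design is only 12 days, so Design has float 5.
That remains the longest chain; total 17 days.

17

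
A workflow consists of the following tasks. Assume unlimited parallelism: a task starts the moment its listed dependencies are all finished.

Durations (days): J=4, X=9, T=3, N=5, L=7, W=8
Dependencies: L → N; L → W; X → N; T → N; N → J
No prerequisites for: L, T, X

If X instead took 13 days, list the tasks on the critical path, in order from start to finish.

The binding path is X→N→J = 9+5+4 = 18; finish at 18 days.
Since X is critical, the +4 change carries straight to that chain (now 22 days).
No other chain overtakes it, so the finish is 22 days.

X, N, J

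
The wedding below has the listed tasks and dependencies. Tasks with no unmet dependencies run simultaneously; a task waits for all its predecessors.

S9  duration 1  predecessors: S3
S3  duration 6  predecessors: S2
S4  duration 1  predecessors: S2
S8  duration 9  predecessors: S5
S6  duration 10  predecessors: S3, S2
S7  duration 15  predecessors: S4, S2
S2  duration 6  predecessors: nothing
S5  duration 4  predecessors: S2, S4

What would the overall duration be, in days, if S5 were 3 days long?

22

Baseline: S2→S3→S6 = 6+6+10 = 22 → 22 days.
S5 has 2 days of float (longest path through it is 20).
That remains the longest chain; total 22 days.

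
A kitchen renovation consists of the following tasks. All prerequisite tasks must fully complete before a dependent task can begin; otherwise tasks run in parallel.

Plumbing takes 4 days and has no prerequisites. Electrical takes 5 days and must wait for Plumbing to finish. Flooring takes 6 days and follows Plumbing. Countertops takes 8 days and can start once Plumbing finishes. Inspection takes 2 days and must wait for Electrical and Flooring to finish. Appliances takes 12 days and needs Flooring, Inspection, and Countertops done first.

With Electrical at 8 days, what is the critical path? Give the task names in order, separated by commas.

Critical path before the change: Plumbing→Flooring→Inspection→Appliances = 4+6+2+12 = 24 giving 24 days.
Electrical has 1 day of float (longest path through it is 23).
The binding chain switches to Plumbing→Electrical→Inspection→Appliances = 4+8+2+12 = 26; finish 26 days.

Plumbing, Electrical, Inspection, Appliances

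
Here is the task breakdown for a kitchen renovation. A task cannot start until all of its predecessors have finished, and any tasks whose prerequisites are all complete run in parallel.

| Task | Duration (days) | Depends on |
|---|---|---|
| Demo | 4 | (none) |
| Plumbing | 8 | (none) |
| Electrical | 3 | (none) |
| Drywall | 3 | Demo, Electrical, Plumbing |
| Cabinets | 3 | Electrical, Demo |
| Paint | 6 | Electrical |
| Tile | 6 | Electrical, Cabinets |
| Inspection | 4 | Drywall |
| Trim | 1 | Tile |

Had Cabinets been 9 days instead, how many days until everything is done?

The binding path is Plumbing→Drywall→Inspection = 8+3+4 = 15; finish at 15 days.
The longest path through Cabinets is only 14 days, so Cabinets has float 1.
New critical path: Demo→Cabinets→Tile→Trim = 4+9+6+1 = 20 ⇒ 20 days.

20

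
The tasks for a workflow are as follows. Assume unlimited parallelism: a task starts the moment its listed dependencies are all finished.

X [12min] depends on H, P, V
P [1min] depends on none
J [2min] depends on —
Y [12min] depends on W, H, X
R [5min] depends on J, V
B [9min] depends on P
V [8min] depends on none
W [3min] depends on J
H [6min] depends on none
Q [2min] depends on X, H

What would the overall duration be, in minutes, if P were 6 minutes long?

Baseline: V→X→Y = 8+12+12 = 32 → 32 minutes.
P has 7 minutes of float (longest path through it is 25).
No other chain overtakes it, so the finish is 32 minutes.

32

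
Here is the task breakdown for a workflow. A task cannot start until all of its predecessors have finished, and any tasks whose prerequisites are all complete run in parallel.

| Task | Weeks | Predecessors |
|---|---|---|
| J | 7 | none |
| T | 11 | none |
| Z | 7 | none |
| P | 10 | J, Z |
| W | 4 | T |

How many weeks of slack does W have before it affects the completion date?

2

The longest chain is Z→P = 7+10 = 17; overall finish 17 weeks.
W finishes as early as 15 and must finish by 17.
So W can slip 17 − 15 = 2 weeks.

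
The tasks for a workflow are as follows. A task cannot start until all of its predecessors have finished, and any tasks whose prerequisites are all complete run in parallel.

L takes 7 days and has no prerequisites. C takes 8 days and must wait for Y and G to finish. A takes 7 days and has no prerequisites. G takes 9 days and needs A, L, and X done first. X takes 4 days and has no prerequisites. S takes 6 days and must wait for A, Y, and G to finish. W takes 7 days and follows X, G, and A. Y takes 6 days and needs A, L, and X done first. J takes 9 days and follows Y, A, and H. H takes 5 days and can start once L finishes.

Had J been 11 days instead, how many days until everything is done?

Actual critical path: L→G→C = 7+9+8 = 24 ⇒ 24 days.
J has 2 days of float (longest path through it is 22).
That remains the longest chain; total 24 days.

24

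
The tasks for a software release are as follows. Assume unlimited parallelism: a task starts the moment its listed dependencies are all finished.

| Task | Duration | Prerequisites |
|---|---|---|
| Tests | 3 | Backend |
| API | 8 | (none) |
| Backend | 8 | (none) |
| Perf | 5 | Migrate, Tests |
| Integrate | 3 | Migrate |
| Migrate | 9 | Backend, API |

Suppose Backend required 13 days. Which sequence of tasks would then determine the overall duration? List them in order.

The binding path is Backend→Migrate→Perf = 8+9+5 = 22; finish at 22 days.
Since Backend is critical, the +5 change carries straight to that chain (now 27 days).
The critical path is still Backend→Migrate→Perf; finish is now 27 days.

Backend, Migrate, Perf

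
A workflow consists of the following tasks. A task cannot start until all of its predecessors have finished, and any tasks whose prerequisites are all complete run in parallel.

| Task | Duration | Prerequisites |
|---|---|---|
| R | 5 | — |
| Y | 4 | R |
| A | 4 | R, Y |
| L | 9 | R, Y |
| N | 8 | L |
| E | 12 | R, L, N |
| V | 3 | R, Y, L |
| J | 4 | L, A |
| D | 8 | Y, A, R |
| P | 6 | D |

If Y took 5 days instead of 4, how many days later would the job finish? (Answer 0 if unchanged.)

1

Baseline: R→Y→L→N→E = 5+4+9+8+12 = 38 → 38 days.
Y is on the critical path; changing it to 5 makes that path 39 days.
That remains the longest chain; total 39 days.
Change in finish: 39 − 38 = +1 days.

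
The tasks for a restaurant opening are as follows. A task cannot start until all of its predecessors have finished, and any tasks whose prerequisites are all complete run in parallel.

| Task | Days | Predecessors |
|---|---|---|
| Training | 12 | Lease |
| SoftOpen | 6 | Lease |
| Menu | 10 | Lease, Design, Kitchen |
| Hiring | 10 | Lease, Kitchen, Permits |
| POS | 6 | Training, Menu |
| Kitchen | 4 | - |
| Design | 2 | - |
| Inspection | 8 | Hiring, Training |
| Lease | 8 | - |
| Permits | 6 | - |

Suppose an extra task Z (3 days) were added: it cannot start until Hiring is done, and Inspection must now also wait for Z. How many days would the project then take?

Originally the project takes 28 days.
With Z inserted, Inspection now waits for max(Hiring, Training, Z).
New critical path: Lease→Hiring→Z→Inspection = 8+10+3+8 = 29 ⇒ 29 days.

29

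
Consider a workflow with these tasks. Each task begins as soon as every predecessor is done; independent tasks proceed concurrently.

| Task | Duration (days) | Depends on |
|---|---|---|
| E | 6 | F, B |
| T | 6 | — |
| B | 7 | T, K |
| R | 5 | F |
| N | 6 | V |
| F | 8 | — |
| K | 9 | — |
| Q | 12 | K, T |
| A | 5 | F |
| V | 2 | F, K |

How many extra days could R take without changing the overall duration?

9

K→B→E = 9+7+6 = 22 sets the makespan at 22 days.
Longest path through R: 13 days (earliest finish 13, latest finish 22).
Float = 22 − 13 = 9.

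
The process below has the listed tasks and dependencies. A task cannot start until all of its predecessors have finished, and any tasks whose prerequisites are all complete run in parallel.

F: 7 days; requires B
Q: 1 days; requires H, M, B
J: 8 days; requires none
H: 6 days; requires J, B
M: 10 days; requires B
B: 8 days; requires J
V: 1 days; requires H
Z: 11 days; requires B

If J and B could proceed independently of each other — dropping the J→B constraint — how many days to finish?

Before: longest chain J→B→M→Q = 8+8+10+1 = 27, finish 27.
Without J→B, B's earliest start moves from 8 to 0.
The longest chain is now B→M→Q = 8+10+1 = 19, so the process takes 19 days.

19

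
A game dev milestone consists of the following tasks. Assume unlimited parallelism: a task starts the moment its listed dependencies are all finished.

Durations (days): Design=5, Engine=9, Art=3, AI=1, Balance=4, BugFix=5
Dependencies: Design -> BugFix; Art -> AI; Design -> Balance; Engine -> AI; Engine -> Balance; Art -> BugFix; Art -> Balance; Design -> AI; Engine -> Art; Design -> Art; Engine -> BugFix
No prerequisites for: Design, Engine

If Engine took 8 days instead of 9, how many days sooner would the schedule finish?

Baseline: Engine→Art→BugFix = 9+3+5 = 17 → 17 days.
Since Engine is critical, the -1 change carries straight to that chain (now 16 days).
That remains the longest chain; total 16 days.
Change in finish: 16 − 17 = -1 days.

1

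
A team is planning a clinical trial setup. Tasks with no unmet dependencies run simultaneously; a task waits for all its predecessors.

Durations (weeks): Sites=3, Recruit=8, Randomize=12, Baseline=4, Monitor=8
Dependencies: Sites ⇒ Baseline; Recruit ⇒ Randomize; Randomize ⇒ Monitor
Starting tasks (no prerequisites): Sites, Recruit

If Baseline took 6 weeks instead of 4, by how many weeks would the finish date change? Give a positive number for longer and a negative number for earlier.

As given, the longest chain is Recruit→Randomize→Monitor = 8+12+8 = 28, so the finish is 28 weeks.
Baseline is off the critical path — its longest chain is 7 weeks, giving 21 of slack.
That remains the longest chain; total 28 weeks.
Change in finish: 28 − 28 = +0 weeks.

0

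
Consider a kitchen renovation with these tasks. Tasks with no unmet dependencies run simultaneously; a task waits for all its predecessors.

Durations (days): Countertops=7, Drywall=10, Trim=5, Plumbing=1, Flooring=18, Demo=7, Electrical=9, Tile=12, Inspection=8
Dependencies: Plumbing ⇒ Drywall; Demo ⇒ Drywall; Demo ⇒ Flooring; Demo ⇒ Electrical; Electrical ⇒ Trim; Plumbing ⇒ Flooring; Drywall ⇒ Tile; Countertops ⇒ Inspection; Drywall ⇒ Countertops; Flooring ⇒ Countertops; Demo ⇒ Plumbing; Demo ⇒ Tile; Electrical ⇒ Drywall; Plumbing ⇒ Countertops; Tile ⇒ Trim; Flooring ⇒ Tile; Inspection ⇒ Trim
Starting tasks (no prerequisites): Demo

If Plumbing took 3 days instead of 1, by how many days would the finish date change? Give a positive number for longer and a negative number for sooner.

2

As given, the longest chain is Demo→Plumbing→Flooring→Countertops→Inspection→Trim = 7+1+18+7+8+5 = 46, so the finish is 46 days.
Plumbing is on the critical path; changing it to 3 makes that path 48 days.
The critical path is still Demo→Plumbing→Flooring→Countertops→Inspection→Trim; finish is now 48 days.
Change in finish: 48 − 46 = +2 days.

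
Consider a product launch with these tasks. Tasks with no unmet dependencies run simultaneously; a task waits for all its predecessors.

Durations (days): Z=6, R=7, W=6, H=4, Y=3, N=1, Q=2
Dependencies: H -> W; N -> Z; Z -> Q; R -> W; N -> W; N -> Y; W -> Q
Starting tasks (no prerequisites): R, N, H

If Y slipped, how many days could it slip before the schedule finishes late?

R→W→Q = 7+6+2 = 15 sets the makespan at 15 days.
Y finishes as early as 4 and must finish by 15.
Float = 15 − 4 = 11.

11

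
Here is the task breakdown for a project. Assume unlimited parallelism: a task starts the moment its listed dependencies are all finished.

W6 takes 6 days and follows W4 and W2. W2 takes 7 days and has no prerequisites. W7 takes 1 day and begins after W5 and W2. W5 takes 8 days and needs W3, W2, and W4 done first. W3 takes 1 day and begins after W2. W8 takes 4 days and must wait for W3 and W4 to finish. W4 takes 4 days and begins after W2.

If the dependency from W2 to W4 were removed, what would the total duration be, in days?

Before: longest chain W2→W4→W5→W7 = 7+4+8+1 = 20, finish 20.
Without W2→W4, W4's earliest start moves from 7 to 0.
New critical path: W2→W3→W5→W7 = 7+1+8+1 = 17 ⇒ 17 days.

17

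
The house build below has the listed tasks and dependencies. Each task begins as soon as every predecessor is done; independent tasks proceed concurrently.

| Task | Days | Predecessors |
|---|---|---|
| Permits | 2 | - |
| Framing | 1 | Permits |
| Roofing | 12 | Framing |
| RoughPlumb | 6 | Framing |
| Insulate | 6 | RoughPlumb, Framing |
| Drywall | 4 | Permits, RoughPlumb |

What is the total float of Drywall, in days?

The longest chain is Permits→Framing→Roofing = 2+1+12 = 15; overall finish 15 days.
Longest path through Drywall: 13 days (earliest finish 13, latest finish 15).
Slack of Drywall = 11 − 9 = 2 days.

2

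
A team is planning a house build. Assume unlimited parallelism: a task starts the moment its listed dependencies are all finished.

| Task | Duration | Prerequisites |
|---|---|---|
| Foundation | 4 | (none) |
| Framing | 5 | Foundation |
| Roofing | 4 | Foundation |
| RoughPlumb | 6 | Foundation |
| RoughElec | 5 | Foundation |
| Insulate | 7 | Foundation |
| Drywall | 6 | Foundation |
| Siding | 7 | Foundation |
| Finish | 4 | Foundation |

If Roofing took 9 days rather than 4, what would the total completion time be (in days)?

13

Baseline: Foundation→Insulate = 4+7 = 11 → 11 days.
Roofing is off the critical path — its longest chain is 8 days, giving 3 of slack.
Now Foundation→Roofing = 4+9 = 13 is longest, so the finish becomes 13 days.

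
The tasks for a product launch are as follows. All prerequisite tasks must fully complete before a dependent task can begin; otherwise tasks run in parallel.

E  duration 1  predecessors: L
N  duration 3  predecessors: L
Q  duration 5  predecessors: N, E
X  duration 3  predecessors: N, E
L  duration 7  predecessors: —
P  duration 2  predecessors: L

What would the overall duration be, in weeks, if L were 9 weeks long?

17

Critical path before the change: L→N→Q = 7+3+5 = 15 giving 15 weeks.
Since L is critical, the +2 change carries straight to that chain (now 17 weeks).
No other chain overtakes it, so the finish is 17 weeks.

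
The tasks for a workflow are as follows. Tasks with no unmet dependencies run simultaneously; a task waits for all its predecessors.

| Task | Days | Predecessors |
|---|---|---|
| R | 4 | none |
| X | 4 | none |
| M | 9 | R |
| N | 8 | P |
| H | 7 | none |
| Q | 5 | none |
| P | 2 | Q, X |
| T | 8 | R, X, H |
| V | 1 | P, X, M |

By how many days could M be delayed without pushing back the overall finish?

1

The longest chain is H→T = 7+8 = 15; overall finish 15 days.
M finishes as early as 13 and must finish by 14.
So M can slip 14 − 13 = 1 day.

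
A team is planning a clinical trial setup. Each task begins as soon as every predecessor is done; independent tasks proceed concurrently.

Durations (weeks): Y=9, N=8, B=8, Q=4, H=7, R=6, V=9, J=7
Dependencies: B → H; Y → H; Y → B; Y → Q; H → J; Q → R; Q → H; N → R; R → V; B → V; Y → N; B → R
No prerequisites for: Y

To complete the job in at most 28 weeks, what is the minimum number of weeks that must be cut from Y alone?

4

Current finish: 32 weeks; target: 28.
Y is on every critical path, so each week cut from Y cuts the finish by one (this holds down to a finish of 24).
Need 32 − 28 = 4 weeks off Y → Y becomes 5 weeks, finish becomes 28.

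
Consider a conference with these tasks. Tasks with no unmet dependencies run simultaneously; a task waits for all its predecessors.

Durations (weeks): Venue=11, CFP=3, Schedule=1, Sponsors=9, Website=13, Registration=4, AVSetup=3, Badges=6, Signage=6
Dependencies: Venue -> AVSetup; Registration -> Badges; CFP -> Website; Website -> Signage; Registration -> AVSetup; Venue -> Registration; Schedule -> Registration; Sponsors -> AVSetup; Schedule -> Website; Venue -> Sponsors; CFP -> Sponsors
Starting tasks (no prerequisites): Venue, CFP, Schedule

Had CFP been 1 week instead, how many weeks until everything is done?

The binding path is Venue→Sponsors→AVSetup = 11+9+3 = 23; finish at 23 weeks.
The longest path through CFP is only 22 weeks, so CFP has float 1.
The critical path is still Venue→Sponsors→AVSetup; finish is now 23 weeks.

23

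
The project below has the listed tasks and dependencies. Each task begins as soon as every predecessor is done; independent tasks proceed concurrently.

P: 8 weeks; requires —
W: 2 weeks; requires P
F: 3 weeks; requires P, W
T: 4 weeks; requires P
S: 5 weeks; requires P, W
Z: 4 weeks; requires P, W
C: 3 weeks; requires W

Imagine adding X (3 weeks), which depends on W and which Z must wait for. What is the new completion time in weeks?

Originally the plan takes 15 weeks.
With X inserted, Z now waits for max(P, W, X).
New critical path: P→W→X→Z = 8+2+3+4 = 17 ⇒ 17 weeks.

17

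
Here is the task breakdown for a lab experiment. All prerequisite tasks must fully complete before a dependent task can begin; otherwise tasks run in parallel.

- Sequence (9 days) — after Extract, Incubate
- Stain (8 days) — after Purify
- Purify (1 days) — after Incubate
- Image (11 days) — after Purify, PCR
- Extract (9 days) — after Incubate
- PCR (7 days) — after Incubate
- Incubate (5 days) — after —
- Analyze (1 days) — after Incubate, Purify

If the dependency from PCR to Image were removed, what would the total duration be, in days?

With the dependency in place, Incubate→Extract→Sequence = 5+9+9 = 23 sets the finish at 23 days.
Without PCR→Image, Image's earliest start moves from 12 to 6.
The longest chain is now Incubate→Extract→Sequence = 5+9+9 = 23, so the plan takes 23 days.

23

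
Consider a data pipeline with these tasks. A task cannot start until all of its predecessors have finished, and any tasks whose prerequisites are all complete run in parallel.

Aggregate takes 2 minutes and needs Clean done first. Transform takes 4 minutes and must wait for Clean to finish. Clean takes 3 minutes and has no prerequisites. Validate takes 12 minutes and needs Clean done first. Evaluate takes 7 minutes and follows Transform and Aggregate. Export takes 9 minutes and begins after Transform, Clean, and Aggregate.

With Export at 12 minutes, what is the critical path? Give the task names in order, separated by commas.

Critical path before the change: Clean→Transform→Export = 3+4+9 = 16 giving 16 minutes.
Export lies on that path, so at 12 minutes the path becomes 19 minutes.
The critical path is still Clean→Transform→Export; finish is now 19 minutes.

Clean, Transform, Export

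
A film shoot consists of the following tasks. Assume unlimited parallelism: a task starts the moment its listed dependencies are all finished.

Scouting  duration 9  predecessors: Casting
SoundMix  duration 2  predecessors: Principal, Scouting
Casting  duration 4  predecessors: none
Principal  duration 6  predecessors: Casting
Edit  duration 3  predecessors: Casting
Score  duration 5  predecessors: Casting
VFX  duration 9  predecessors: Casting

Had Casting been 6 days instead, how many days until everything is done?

17

As given, the longest chain is Casting→Scouting→SoundMix = 4+9+2 = 15, so the finish is 15 days.
Casting lies on that path, so at 6 days the path becomes 17 days.
That remains the longest chain; total 17 days.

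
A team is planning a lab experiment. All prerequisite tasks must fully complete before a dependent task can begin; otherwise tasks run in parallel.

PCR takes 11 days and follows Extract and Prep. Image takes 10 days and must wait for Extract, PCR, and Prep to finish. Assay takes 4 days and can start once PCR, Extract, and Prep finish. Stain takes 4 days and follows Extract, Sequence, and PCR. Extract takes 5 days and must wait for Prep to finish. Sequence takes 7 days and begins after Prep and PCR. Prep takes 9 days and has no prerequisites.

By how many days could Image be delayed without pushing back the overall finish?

Prep→Extract→PCR→Sequence→Stain = 9+5+11+7+4 = 36 sets the makespan at 36 days.
Image finishes as early as 35 and must finish by 36.
Slack of Image = 26 − 25 = 1 day.

1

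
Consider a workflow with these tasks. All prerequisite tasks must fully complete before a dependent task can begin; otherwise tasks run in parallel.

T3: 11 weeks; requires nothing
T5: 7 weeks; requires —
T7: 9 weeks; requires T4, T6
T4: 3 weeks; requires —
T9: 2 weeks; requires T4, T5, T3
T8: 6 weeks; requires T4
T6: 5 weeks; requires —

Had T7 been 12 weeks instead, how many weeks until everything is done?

17

The binding path is T6→T7 = 5+9 = 14; finish at 14 weeks.
T7 lies on that path, so at 12 weeks the path becomes 17 weeks.
No other chain overtakes it, so the finish is 17 weeks.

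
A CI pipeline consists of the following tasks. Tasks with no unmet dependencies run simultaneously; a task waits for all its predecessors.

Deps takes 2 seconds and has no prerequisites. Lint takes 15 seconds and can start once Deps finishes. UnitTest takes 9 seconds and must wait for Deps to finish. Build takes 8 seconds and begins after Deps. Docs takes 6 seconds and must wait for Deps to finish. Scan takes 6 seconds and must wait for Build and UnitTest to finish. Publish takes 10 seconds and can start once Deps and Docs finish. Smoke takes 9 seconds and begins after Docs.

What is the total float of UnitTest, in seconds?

The longest chain is Deps→Docs→Publish = 2+6+10 = 18; overall finish 18 seconds.
The longest chain containing UnitTest totals 17 seconds.
Float = 18 − 17 = 1.

1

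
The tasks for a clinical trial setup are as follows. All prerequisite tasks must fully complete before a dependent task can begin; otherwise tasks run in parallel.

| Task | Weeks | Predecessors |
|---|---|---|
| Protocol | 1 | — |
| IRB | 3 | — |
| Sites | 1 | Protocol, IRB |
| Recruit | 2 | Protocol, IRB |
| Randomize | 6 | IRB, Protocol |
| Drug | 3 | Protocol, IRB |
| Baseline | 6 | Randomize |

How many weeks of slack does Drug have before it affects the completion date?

The longest chain is IRB→Randomize→Baseline = 3+6+6 = 15; overall finish 15 weeks.
Longest path through Drug: 6 weeks (earliest finish 6, latest finish 15).
Float = 15 − 6 = 9.

9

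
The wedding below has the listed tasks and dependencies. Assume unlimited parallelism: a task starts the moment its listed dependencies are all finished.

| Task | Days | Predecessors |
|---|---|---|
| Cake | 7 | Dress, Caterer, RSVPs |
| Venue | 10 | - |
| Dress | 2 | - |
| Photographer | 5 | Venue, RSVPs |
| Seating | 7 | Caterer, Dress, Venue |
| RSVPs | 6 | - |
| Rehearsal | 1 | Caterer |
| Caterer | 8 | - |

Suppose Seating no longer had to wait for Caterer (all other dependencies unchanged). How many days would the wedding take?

With the dependency in place, Venue→Seating = 10+7 = 17 sets the finish at 17 days.
Dropping Caterer→Seating doesn't change Seating's earliest start (10); another predecessor still binds.
New critical path: Venue→Seating = 10+7 = 17 ⇒ 17 days.

17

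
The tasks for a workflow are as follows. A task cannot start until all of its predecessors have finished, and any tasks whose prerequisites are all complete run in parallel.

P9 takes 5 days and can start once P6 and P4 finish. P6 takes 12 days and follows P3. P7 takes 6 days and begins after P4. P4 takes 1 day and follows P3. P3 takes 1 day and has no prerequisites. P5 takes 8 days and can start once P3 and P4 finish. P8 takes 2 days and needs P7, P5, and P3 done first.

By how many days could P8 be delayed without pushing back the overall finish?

6

P3→P6→P9 = 1+12+5 = 18 sets the makespan at 18 days.
The longest chain containing P8 totals 12 days.
Float = 18 − 12 = 6.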